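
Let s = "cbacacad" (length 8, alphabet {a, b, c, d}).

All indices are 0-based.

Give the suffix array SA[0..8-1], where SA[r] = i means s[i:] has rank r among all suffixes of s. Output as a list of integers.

[2, 4, 6, 1, 3, 5, 0, 7]

rank | idx | suffix
   0 |   2 | acacad
   1 |   4 | acad
   2 |   6 | ad
   3 |   1 | bacacad
   4 |   3 | cacad
   5 |   5 | cad
   6 |   0 | cbacacad
   7 |   7 | d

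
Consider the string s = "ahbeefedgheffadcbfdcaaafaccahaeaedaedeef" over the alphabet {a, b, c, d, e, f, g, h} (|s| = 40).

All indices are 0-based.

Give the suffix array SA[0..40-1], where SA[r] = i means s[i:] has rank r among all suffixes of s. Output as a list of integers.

[20, 21, 24, 13, 29, 31, 34, 22, 27, 0, 2, 16, 19, 26, 15, 25, 33, 18, 14, 36, 7, 30, 32, 35, 6, 37, 3, 38, 4, 10, 39, 23, 12, 17, 5, 11, 8, 28, 1, 9]

rank→(start, suffix):
  0 → (20, 'aaafaccahaeaedaedeef')
  1 → (21, 'aafaccahaeaedaedeef')
  2 → (24, 'accahaeaedaedeef')
  3 → (13, 'adcbfdcaaafaccahaeaedaedeef')
  4 → (29, 'aeaedaedeef')
  5 → (31, 'aedaedeef')
  6 → (34, 'aedeef')
  7 → (22, 'afaccahaeaedaedeef')
  8 → (27, 'ahaeaedaedeef')
  9 → (0, 'ahbeefedgheffadcbfdcaaafaccahaeaedaedeef')
  10 → (2, 'beefedgheffadcbfdcaaafaccahaeaedaedeef')
  11 → (16, 'bfdcaaafaccahaeaedaedeef')
  12 → (19, 'caaafaccahaeaedaedeef')
  13 → (26, 'cahaeaedaedeef')
  14 → (15, 'cbfdcaaafaccahaeaedaedeef')
  15 → (25, 'ccahaeaedaedeef')
  16 → (33, 'daedeef')
  17 → (18, 'dcaaafaccahaeaedaedeef')
  18 → (14, 'dcbfdcaaafaccahaeaedaedeef')
  19 → (36, 'deef')
  20 → (7, 'dgheffadcbfdcaaafaccahaeaedaedeef')
  21 → (30, 'eaedaedeef')
  22 → (32, 'edaedeef')
  23 → (35, 'edeef')
  24 → (6, 'edgheffadcbfdcaaafaccahaeaedaedeef')
  25 → (37, 'eef')
  26 → (3, 'eefedgheffadcbfdcaaafaccahaeaedaedeef')
  27 → (38, 'ef')
  28 → (4, 'efedgheffadcbfdcaaafaccahaeaedaedeef')
  29 → (10, 'effadcbfdcaaafaccahaeaedaedeef')
  30 → (39, 'f')
  31 → (23, 'faccahaeaedaedeef')
  32 → (12, 'fadcbfdcaaafaccahaeaedaedeef')
  33 → (17, 'fdcaaafaccahaeaedaedeef')
  34 → (5, 'fedgheffadcbfdcaaafaccahaeaedaedeef')
  35 → (11, 'ffadcbfdcaaafaccahaeaedaedeef')
  36 → (8, 'gheffadcbfdcaaafaccahaeaedaedeef')
  37 → (28, 'haeaedaedeef')
  38 → (1, 'hbeefedgheffadcbfdcaaafaccahaeaedaedeef')
  39 → (9, 'heffadcbfdcaaafaccahaeaedaedeef')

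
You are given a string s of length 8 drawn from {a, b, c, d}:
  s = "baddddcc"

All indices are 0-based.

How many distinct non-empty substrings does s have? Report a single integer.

29

sorted suffixes:
  #0 SA[0]=1  'addddcc'
  #1 SA[1]=0  'baddddcc'
  #2 SA[2]=7  'c'
  #3 SA[3]=6  'cc'
  #4 SA[4]=5  'dcc'
  #5 SA[5]=4  'ddcc'
  #6 SA[6]=3  'dddcc'
  #7 SA[7]=2  'ddddcc'

SA = [1, 0, 7, 6, 5, 4, 3, 2]
i: (SA[i-1],SA[i]) lcp shared
  1: (1,0) 0 ''
  2: (0,7) 0 ''
  3: (7,6) 1 'c'
  4: (6,5) 0 ''
  5: (5,4) 1 'd'
  6: (4,3) 2 'dd'
  7: (3,2) 3 'ddd'

n(n+1)/2 = 8·9/2 = 36
Σ LCP = 0 + 0 + 0 + 1 + 0 + 1 + 2 + 3 = 7
distinct = 36 − 7 = 29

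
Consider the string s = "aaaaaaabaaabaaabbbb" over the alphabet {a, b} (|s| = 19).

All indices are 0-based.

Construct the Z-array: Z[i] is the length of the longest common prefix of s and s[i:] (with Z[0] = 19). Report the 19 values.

Z[0]=19
i=1: i≥r, start 0; Z[1]=6 scan→box=[1,7)
i=2: min(r-i=5, Z[1]=6)=5; Z[2]=5
i=3: min(r-i=4, Z[2]=5)=4; Z[3]=4
i=4: min(r-i=3, Z[3]=4)=3; Z[4]=3
i=5: min(r-i=2, Z[4]=3)=2; Z[5]=2
i=6: min(r-i=1, Z[5]=2)=1; Z[6]=1
i=7: i≥r, start 0; Z[7]=0
i=8: i≥r, start 0; Z[8]=3 scan→box=[8,11)
i=9: min(r-i=2, Z[1]=6)=2; Z[9]=2
i=10: min(r-i=1, Z[2]=5)=1; Z[10]=1
i=11: i≥r, start 0; Z[11]=0
i=12: i≥r, start 0; Z[12]=3 scan→box=[12,15)
i=13: min(r-i=2, Z[1]=6)=2; Z[13]=2
i=14: min(r-i=1, Z[2]=5)=1; Z[14]=1
i=15: i≥r, start 0; Z[15]=0
i=16: i≥r, start 0; Z[16]=0
i=17: i≥r, start 0; Z[17]=0
i=18: i≥r, start 0; Z[18]=0

[19, 6, 5, 4, 3, 2, 1, 0, 3, 2, 1, 0, 3, 2, 1, 0, 0, 0, 0]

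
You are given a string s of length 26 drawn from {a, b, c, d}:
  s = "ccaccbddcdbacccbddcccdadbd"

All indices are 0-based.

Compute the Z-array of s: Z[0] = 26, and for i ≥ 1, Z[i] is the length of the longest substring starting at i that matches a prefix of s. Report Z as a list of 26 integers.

Z[0]=26
i=1: outside box; Z[1]=1 grow→box=[1,2)
i=2: outside box; Z[2]=0
i=3: outside box; Z[3]=2 grow→box=[3,5)
i=4: min(r-i=1, Z[1]=1)=1; Z[4]=1
i=5: outside box; Z[5]=0
i=6: outside box; Z[6]=0
i=7: outside box; Z[7]=0
i=8: outside box; Z[8]=1 grow→box=[8,9)
i=9: outside box; Z[9]=0
i=10: outside box; Z[10]=0
i=11: outside box; Z[11]=0
i=12: outside box; Z[12]=2 grow→box=[12,14)
i=13: min(r-i=1, Z[1]=1)=1; Z[13]=2 grow→box=[13,15)
i=14: min(r-i=1, Z[1]=1)=1; Z[14]=1
i=15: outside box; Z[15]=0
i=16: outside box; Z[16]=0
i=17: outside box; Z[17]=0
i=18: outside box; Z[18]=2 grow→box=[18,20)
i=19: min(r-i=1, Z[1]=1)=1; Z[19]=2 grow→box=[19,21)
i=20: min(r-i=1, Z[1]=1)=1; Z[20]=1
i=21: outside box; Z[21]=0
i=22: outside box; Z[22]=0
i=23: outside box; Z[23]=0
i=24: outside box; Z[24]=0
i=25: outside box; Z[25]=0

[26, 1, 0, 2, 1, 0, 0, 0, 1, 0, 0, 0, 2, 2, 1, 0, 0, 0, 2, 2, 1, 0, 0, 0, 0, 0]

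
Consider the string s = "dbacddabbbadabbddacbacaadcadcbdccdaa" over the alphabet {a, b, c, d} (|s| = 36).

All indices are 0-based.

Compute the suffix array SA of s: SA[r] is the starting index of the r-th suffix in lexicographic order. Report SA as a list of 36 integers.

sorted suffixes:
  #0 SA[0]=35  'a'
  #1 SA[1]=34  'aa'
  #2 SA[2]=22  'aadcadcbdccdaa'
  #3 SA[3]=6  'abbbadabbddacbacaadcadcbdccdaa'
  #4 SA[4]=12  'abbddacbacaadcadcbdccdaa'
  #5 SA[5]=20  'acaadcadcbdccdaa'
  #6 SA[6]=17  'acbacaadcadcbdccdaa'
  #7 SA[7]=2  'acddabbbadabbddacbacaadcadcbdccdaa'
  #8 SA[8]=10  'adabbddacbacaadcadcbdccdaa'
  #9 SA[9]=23  'adcadcbdccdaa'
  #10 SA[10]=26  'adcbdccdaa'
  #11 SA[11]=19  'bacaadcadcbdccdaa'
  #12 SA[12]=1  'bacddabbbadabbddacbacaadcadcbdccdaa'
  #13 SA[13]=9  'badabbddacbacaadcadcbdccdaa'
  #14 SA[14]=8  'bbadabbddacbacaadcadcbdccdaa'
  #15 SA[15]=7  'bbbadabbddacbacaadcadcbdccdaa'
  #16 SA[16]=13  'bbddacbacaadcadcbdccdaa'
  #17 SA[17]=29  'bdccdaa'
  #18 SA[18]=14  'bddacbacaadcadcbdccdaa'
  #19 SA[19]=21  'caadcadcbdccdaa'
  #20 SA[20]=25  'cadcbdccdaa'
  #21 SA[21]=18  'cbacaadcadcbdccdaa'
  #22 SA[22]=28  'cbdccdaa'
  #23 SA[23]=31  'ccdaa'
  #24 SA[24]=32  'cdaa'
  #25 SA[25]=3  'cddabbbadabbddacbacaadcadcbdccdaa'
  #26 SA[26]=33  'daa'
  #27 SA[27]=5  'dabbbadabbddacbacaadcadcbdccdaa'
  #28 SA[28]=11  'dabbddacbacaadcadcbdccdaa'
  #29 SA[29]=16  'dacbacaadcadcbdccdaa'
  #30 SA[30]=0  'dbacddabbbadabbddacbacaadcadcbdccdaa'
  #31 SA[31]=24  'dcadcbdccdaa'
  #32 SA[32]=27  'dcbdccdaa'
  #33 SA[33]=30  'dccdaa'
  #34 SA[34]=4  'ddabbbadabbddacbacaadcadcbdccdaa'
  #35 SA[35]=15  'ddacbacaadcadcbdccdaa'

[35, 34, 22, 6, 12, 20, 17, 2, 10, 23, 26, 19, 1, 9, 8, 7, 13, 29, 14, 21, 25, 18, 28, 31, 32, 3, 33, 5, 11, 16, 0, 24, 27, 30, 4, 15]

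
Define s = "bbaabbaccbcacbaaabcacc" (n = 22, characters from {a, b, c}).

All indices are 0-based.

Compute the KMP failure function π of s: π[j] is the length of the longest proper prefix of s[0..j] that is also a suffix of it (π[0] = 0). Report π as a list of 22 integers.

[0, 1, 0, 0, 1, 2, 3, 0, 0, 1, 0, 0, 0, 1, 0, 0, 0, 1, 0, 0, 0, 0]

π[0] = 0
j=1 s[j]='b': π[1]=1 (border 'b')
j=2 s[j]='a': k: 1→0; π[2]=0 (border '')
j=3 s[j]='a': π[3]=0 (border '')
j=4 s[j]='b': π[4]=1 (border 'b')
j=5 s[j]='b': π[5]=2 (border 'bb')
j=6 s[j]='a': π[6]=3 (border 'bba')
j=7 s[j]='c': k: 3→0; π[7]=0 (border '')
j=8 s[j]='c': π[8]=0 (border '')
j=9 s[j]='b': π[9]=1 (border 'b')
j=10 s[j]='c': k: 1→0; π[10]=0 (border '')
j=11 s[j]='a': π[11]=0 (border '')
j=12 s[j]='c': π[12]=0 (border '')
j=13 s[j]='b': π[13]=1 (border 'b')
j=14 s[j]='a': k: 1→0; π[14]=0 (border '')
j=15 s[j]='a': π[15]=0 (border '')
j=16 s[j]='a': π[16]=0 (border '')
j=17 s[j]='b': π[17]=1 (border 'b')
j=18 s[j]='c': k: 1→0; π[18]=0 (border '')
j=19 s[j]='a': π[19]=0 (border '')
j=20 s[j]='c': π[20]=0 (border '')
j=21 s[j]='c': π[21]=0 (border '')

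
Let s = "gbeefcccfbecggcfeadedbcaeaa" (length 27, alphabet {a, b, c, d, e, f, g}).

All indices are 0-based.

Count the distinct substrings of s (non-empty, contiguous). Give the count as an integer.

354

rank | idx | suffix
   0 |  26 | a
   1 |  25 | aa
   2 |  17 | adedbcaeaa
   3 |  23 | aeaa
   4 |  21 | bcaeaa
   5 |   9 | becggcfeadedbcaeaa
   6 |   1 | beefcccfbecggcfeadedbcaeaa
   7 |  22 | caeaa
   8 |   5 | cccfbecggcfeadedbcaeaa
   9 |   6 | ccfbecggcfeadedbcaeaa
  10 |   7 | cfbecggcfeadedbcaeaa
  11 |  14 | cfeadedbcaeaa
  12 |  11 | cggcfeadedbcaeaa
  13 |  20 | dbcaeaa
  14 |  18 | dedbcaeaa
  15 |  24 | eaa
  16 |  16 | eadedbcaeaa
  17 |  10 | ecggcfeadedbcaeaa
  18 |  19 | edbcaeaa
  19 |   2 | eefcccfbecggcfeadedbcaeaa
  20 |   3 | efcccfbecggcfeadedbcaeaa
  21 |   8 | fbecggcfeadedbcaeaa
  22 |   4 | fcccfbecggcfeadedbcaeaa
  23 |  15 | feadedbcaeaa
  24 |   0 | gbeefcccfbecggcfeadedbcaeaa
  25 |  13 | gcfeadedbcaeaa
  26 |  12 | ggcfeadedbcaeaa

SA = [26, 25, 17, 23, 21, 9, 1, 22, 5, 6, 7, 14, 11, 20, 18, 24, 16, 10, 19, 2, 3, 8, 4, 15, 0, 13, 12]
i: (SA[i-1],SA[i]) lcp shared
  1: (26,25) 1 'a'
  2: (25,17) 1 'a'
  3: (17,23) 1 'a'
  4: (23,21) 0 ''
  5: (21,9) 1 'b'
  6: (9,1) 2 'be'
  7: (1,22) 0 ''
  8: (22,5) 1 'c'
  9: (5,6) 2 'cc'
  10: (6,7) 1 'c'
  11: (7,14) 2 'cf'
  12: (14,11) 1 'c'
  13: (11,20) 0 ''
  14: (20,18) 1 'd'
  15: (18,24) 0 ''
  16: (24,16) 2 'ea'
  17: (16,10) 1 'e'
  18: (10,19) 1 'e'
  19: (19,2) 1 'e'
  20: (2,3) 1 'e'
  21: (3,8) 0 ''
  22: (8,4) 1 'f'
  23: (4,15) 1 'f'
  24: (15,0) 0 ''
  25: (0,13) 1 'g'
  26: (13,12) 1 'g'

n(n+1)/2 = 27·28/2 = 378
Σ LCP = 0 + 1 + 1 + 1 + 0 + 1 + 2 + 0 + 1 + 2 + 1 + 2 + 1 + 0 + 1 + 0 + 2 + 1 + 1 + 1 + 1 + 0 + 1 + 1 + 0 + 1 + 1 = 24
distinct = 378 − 24 = 354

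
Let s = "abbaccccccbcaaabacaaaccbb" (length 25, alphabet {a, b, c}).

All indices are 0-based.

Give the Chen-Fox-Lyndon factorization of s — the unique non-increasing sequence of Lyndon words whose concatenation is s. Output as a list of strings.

emit factor 1: 'abbaccccccbc' (i=0, period=12)
emit factor 2: 'aaabacaaaccbb' (i=12, period=13)

["abbaccccccbc", "aaabacaaaccbb"]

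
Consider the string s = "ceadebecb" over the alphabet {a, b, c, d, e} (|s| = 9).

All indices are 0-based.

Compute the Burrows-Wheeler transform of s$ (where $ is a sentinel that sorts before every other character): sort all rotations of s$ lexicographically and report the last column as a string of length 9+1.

rank  rotation    last
    0  $ceadebecb  b
    1  adebecb$ce  e
    2  b$ceadebec  c
    3  becb$ceade  e
    4  cb$ceadebe  e
    5  ceadebecb$  $
    6  debecb$cea  a
    7  eadebecb$c  c
    8  ebecb$cead  d
    9  ecb$ceadeb  b

becee$acdb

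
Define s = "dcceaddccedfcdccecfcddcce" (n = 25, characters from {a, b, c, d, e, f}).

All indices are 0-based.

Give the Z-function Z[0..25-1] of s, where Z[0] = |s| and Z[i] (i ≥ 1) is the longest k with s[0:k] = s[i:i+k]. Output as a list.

[25, 0, 0, 0, 0, 1, 4, 0, 0, 0, 1, 0, 0, 4, 0, 0, 0, 0, 0, 0, 1, 4, 0, 0, 0]

Z[0]=25
i=1: outside box; Z[1]=0
i=2: outside box; Z[2]=0
i=3: outside box; Z[3]=0
i=4: outside box; Z[4]=0
i=5: outside box; Z[5]=1 scan→box=[5,6)
i=6: outside box; Z[6]=4 scan→box=[6,10)
i=7: min(r-i=3, Z[1]=0)=0; Z[7]=0
i=8: min(r-i=2, Z[2]=0)=0; Z[8]=0
i=9: min(r-i=1, Z[3]=0)=0; Z[9]=0
i=10: outside box; Z[10]=1 scan→box=[10,11)
i=11: outside box; Z[11]=0
i=12: outside box; Z[12]=0
i=13: outside box; Z[13]=4 scan→box=[13,17)
i=14: min(r-i=3, Z[1]=0)=0; Z[14]=0
i=15: min(r-i=2, Z[2]=0)=0; Z[15]=0
i=16: min(r-i=1, Z[3]=0)=0; Z[16]=0
i=17: outside box; Z[17]=0
i=18: outside box; Z[18]=0
i=19: outside box; Z[19]=0
i=20: outside box; Z[20]=1 scan→box=[20,21)
i=21: outside box; Z[21]=4 scan→box=[21,25)
i=22: min(r-i=3, Z[1]=0)=0; Z[22]=0
i=23: min(r-i=2, Z[2]=0)=0; Z[23]=0
i=24: min(r-i=1, Z[3]=0)=0; Z[24]=0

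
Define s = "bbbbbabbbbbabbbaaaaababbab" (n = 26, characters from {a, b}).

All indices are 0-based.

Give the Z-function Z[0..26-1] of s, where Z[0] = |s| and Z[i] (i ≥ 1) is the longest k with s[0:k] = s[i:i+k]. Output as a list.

[26, 4, 3, 2, 1, 0, 9, 4, 3, 2, 1, 0, 3, 2, 1, 0, 0, 0, 0, 0, 1, 0, 2, 1, 0, 1]

Z[0]=26
i=1: fresh scan; Z[1]=4 scan→box=[1,5)
i=2: min(r-i=3, Z[1]=4)=3; Z[2]=3
i=3: min(r-i=2, Z[2]=3)=2; Z[3]=2
i=4: min(r-i=1, Z[3]=2)=1; Z[4]=1
i=5: fresh scan; Z[5]=0
i=6: fresh scan; Z[6]=9 scan→box=[6,15)
i=7: min(r-i=8, Z[1]=4)=4; Z[7]=4
i=8: min(r-i=7, Z[2]=3)=3; Z[8]=3
i=9: min(r-i=6, Z[3]=2)=2; Z[9]=2
i=10: min(r-i=5, Z[4]=1)=1; Z[10]=1
i=11: min(r-i=4, Z[5]=0)=0; Z[11]=0
i=12: min(r-i=3, Z[6]=9)=3; Z[12]=3
i=13: min(r-i=2, Z[7]=4)=2; Z[13]=2
i=14: min(r-i=1, Z[8]=3)=1; Z[14]=1
i=15: fresh scan; Z[15]=0
i=16: fresh scan; Z[16]=0
i=17: fresh scan; Z[17]=0
i=18: fresh scan; Z[18]=0
i=19: fresh scan; Z[19]=0
i=20: fresh scan; Z[20]=1 scan→box=[20,21)
i=21: fresh scan; Z[21]=0
i=22: fresh scan; Z[22]=2 scan→box=[22,24)
i=23: min(r-i=1, Z[1]=4)=1; Z[23]=1
i=24: fresh scan; Z[24]=0
i=25: fresh scan; Z[25]=1 scan→box=[25,26)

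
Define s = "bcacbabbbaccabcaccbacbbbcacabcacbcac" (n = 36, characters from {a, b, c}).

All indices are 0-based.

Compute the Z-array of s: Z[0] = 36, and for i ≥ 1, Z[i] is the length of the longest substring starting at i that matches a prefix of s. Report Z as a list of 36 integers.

[36, 0, 0, 0, 1, 0, 1, 1, 1, 0, 0, 0, 0, 4, 0, 0, 0, 0, 1, 0, 0, 1, 1, 4, 0, 0, 0, 0, 5, 0, 0, 0, 4, 0, 0, 0]

Z[0]=36
i=1: outside box; Z[1]=0
i=2: outside box; Z[2]=0
i=3: outside box; Z[3]=0
i=4: outside box; Z[4]=1 extend→box=[4,5)
i=5: outside box; Z[5]=0
i=6: outside box; Z[6]=1 extend→box=[6,7)
i=7: outside box; Z[7]=1 extend→box=[7,8)
i=8: outside box; Z[8]=1 extend→box=[8,9)
i=9: outside box; Z[9]=0
i=10: outside box; Z[10]=0
i=11: outside box; Z[11]=0
i=12: outside box; Z[12]=0
i=13: outside box; Z[13]=4 extend→box=[13,17)
i=14: min(r-i=3, Z[1]=0)=0; Z[14]=0
i=15: min(r-i=2, Z[2]=0)=0; Z[15]=0
i=16: min(r-i=1, Z[3]=0)=0; Z[16]=0
i=17: outside box; Z[17]=0
i=18: outside box; Z[18]=1 extend→box=[18,19)
i=19: outside box; Z[19]=0
i=20: outside box; Z[20]=0
i=21: outside box; Z[21]=1 extend→box=[21,22)
i=22: outside box; Z[22]=1 extend→box=[22,23)
i=23: outside box; Z[23]=4 extend→box=[23,27)
i=24: min(r-i=3, Z[1]=0)=0; Z[24]=0
i=25: min(r-i=2, Z[2]=0)=0; Z[25]=0
i=26: min(r-i=1, Z[3]=0)=0; Z[26]=0
i=27: outside box; Z[27]=0
i=28: outside box; Z[28]=5 extend→box=[28,33)
i=29: min(r-i=4, Z[1]=0)=0; Z[29]=0
i=30: min(r-i=3, Z[2]=0)=0; Z[30]=0
i=31: min(r-i=2, Z[3]=0)=0; Z[31]=0
i=32: min(r-i=1, Z[4]=1)=1; Z[32]=4 extend→box=[32,36)
i=33: min(r-i=3, Z[1]=0)=0; Z[33]=0
i=34: min(r-i=2, Z[2]=0)=0; Z[34]=0
i=35: min(r-i=1, Z[3]=0)=0; Z[35]=0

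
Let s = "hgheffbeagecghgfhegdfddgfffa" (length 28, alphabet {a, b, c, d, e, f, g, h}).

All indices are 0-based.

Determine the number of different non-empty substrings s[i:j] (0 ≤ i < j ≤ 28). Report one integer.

rank→(start, suffix):
  0 → (27, 'a')
  1 → (8, 'agecghgfhegdfddgfffa')
  2 → (6, 'beagecghgfhegdfddgfffa')
  3 → (11, 'cghgfhegdfddgfffa')
  4 → (21, 'ddgfffa')
  5 → (19, 'dfddgfffa')
  6 → (22, 'dgfffa')
  7 → (7, 'eagecghgfhegdfddgfffa')
  8 → (10, 'ecghgfhegdfddgfffa')
  9 → (3, 'effbeagecghgfhegdfddgfffa')
  10 → (17, 'egdfddgfffa')
  11 → (26, 'fa')
  12 → (5, 'fbeagecghgfhegdfddgfffa')
  13 → (20, 'fddgfffa')
  14 → (25, 'ffa')
  15 → (4, 'ffbeagecghgfhegdfddgfffa')
  16 → (24, 'fffa')
  17 → (15, 'fhegdfddgfffa')
  18 → (18, 'gdfddgfffa')
  19 → (9, 'gecghgfhegdfddgfffa')
  20 → (23, 'gfffa')
  21 → (14, 'gfhegdfddgfffa')
  22 → (1, 'gheffbeagecghgfhegdfddgfffa')
  23 → (12, 'ghgfhegdfddgfffa')
  24 → (2, 'heffbeagecghgfhegdfddgfffa')
  25 → (16, 'hegdfddgfffa')
  26 → (13, 'hgfhegdfddgfffa')
  27 → (0, 'hgheffbeagecghgfhegdfddgfffa')

SA = [27, 8, 6, 11, 21, 19, 22, 7, 10, 3, 17, 26, 5, 20, 25, 4, 24, 15, 18, 9, 23, 14, 1, 12, 2, 16, 13, 0]
[i] adj suffixes → lcp
  [1] 27/8 → 1 ('a')
  [2] 8/6 → 0 ('')
  [3] 6/11 → 0 ('')
  [4] 11/21 → 0 ('')
  [5] 21/19 → 1 ('d')
  [6] 19/22 → 1 ('d')
  [7] 22/7 → 0 ('')
  [8] 7/10 → 1 ('e')
  [9] 10/3 → 1 ('e')
  [10] 3/17 → 1 ('e')
  [11] 17/26 → 0 ('')
  [12] 26/5 → 1 ('f')
  [13] 5/20 → 1 ('f')
  [14] 20/25 → 1 ('f')
  [15] 25/4 → 2 ('ff')
  [16] 4/24 → 2 ('ff')
  [17] 24/15 → 1 ('f')
  [18] 15/18 → 0 ('')
  [19] 18/9 → 1 ('g')
  [20] 9/23 → 1 ('g')
  [21] 23/14 → 2 ('gf')
  [22] 14/1 → 1 ('g')
  [23] 1/12 → 2 ('gh')
  [24] 12/2 → 0 ('')
  [25] 2/16 → 2 ('he')
  [26] 16/13 → 1 ('h')
  [27] 13/0 → 2 ('hg')

n(n+1)/2 = 28·29/2 = 406
Σ LCP = 0 + 1 + 0 + 0 + 0 + 1 + 1 + 0 + 1 + 1 + 1 + 0 + 1 + 1 + 1 + 2 + 2 + 1 + 0 + 1 + 1 + 2 + 1 + 2 + 0 + 2 + 1 + 2 = 26
distinct = 406 − 26 = 380

380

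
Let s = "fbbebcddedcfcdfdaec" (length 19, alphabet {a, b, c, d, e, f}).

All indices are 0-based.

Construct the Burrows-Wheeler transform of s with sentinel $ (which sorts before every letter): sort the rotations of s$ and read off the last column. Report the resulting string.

rank  rotation              last
    0  $fbbebcddedcfcdfdaec  c
    1  aec$fbbebcddedcfcdfd  d
    2  bbebcddedcfcdfdaec$f  f
    3  bcddedcfcdfdaec$fbbe  e
    4  bebcddedcfcdfdaec$fb  b
    5  c$fbbebcddedcfcdfdae  e
    6  cddedcfcdfdaec$fbbeb  b
    7  cdfdaec$fbbebcddedcf  f
    8  cfcdfdaec$fbbebcdded  d
    9  daec$fbbebcddedcfcdf  f
   10  dcfcdfdaec$fbbebcdde  e
   11  ddedcfcdfdaec$fbbebc  c
   12  dedcfcdfdaec$fbbebcd  d
   13  dfdaec$fbbebcddedcfc  c
   14  ebcddedcfcdfdaec$fbb  b
   15  ec$fbbebcddedcfcdfda  a
   16  edcfcdfdaec$fbbebcdd  d
   17  fbbebcddedcfcdfdaec$  $
   18  fcdfdaec$fbbebcddedc  c
   19  fdaec$fbbebcddedcfcd  d

cdfebebfdfecdcbad$cd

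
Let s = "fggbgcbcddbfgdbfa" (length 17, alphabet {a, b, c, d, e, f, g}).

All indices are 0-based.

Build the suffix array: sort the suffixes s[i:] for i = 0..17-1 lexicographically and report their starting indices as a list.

[16, 6, 14, 10, 3, 5, 7, 13, 9, 8, 15, 11, 0, 2, 4, 12, 1]

rank→(start, suffix):
  0 → (16, 'a')
  1 → (6, 'bcddbfgdbfa')
  2 → (14, 'bfa')
  3 → (10, 'bfgdbfa')
  4 → (3, 'bgcbcddbfgdbfa')
  5 → (5, 'cbcddbfgdbfa')
  6 → (7, 'cddbfgdbfa')
  7 → (13, 'dbfa')
  8 → (9, 'dbfgdbfa')
  9 → (8, 'ddbfgdbfa')
  10 → (15, 'fa')
  11 → (11, 'fgdbfa')
  12 → (0, 'fggbgcbcddbfgdbfa')
  13 → (2, 'gbgcbcddbfgdbfa')
  14 → (4, 'gcbcddbfgdbfa')
  15 → (12, 'gdbfa')
  16 → (1, 'ggbgcbcddbfgdbfa')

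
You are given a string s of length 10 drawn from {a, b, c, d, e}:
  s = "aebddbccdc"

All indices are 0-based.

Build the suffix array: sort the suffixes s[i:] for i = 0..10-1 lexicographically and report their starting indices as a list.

[0, 5, 2, 9, 6, 7, 4, 8, 3, 1]

sorted suffixes:
  #0 SA[0]=0  'aebddbccdc'
  #1 SA[1]=5  'bccdc'
  #2 SA[2]=2  'bddbccdc'
  #3 SA[3]=9  'c'
  #4 SA[4]=6  'ccdc'
  #5 SA[5]=7  'cdc'
  #6 SA[6]=4  'dbccdc'
  #7 SA[7]=8  'dc'
  #8 SA[8]=3  'ddbccdc'
  #9 SA[9]=1  'ebddbccdc'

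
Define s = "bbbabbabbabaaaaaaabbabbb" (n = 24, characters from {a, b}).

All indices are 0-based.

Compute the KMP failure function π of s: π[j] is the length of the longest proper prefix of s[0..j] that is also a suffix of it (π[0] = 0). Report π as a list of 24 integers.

π[0] = 0
j=1 s[j]='b': π[1]=1 (border 'b')
j=2 s[j]='b': π[2]=2 (border 'bb')
j=3 s[j]='a': k: 2→1→0; π[3]=0 (border '')
j=4 s[j]='b': π[4]=1 (border 'b')
j=5 s[j]='b': π[5]=2 (border 'bb')
j=6 s[j]='a': k: 2→1→0; π[6]=0 (border '')
j=7 s[j]='b': π[7]=1 (border 'b')
j=8 s[j]='b': π[8]=2 (border 'bb')
j=9 s[j]='a': k: 2→1→0; π[9]=0 (border '')
j=10 s[j]='b': π[10]=1 (border 'b')
j=11 s[j]='a': k: 1→0; π[11]=0 (border '')
j=12 s[j]='a': π[12]=0 (border '')
j=13 s[j]='a': π[13]=0 (border '')
j=14 s[j]='a': π[14]=0 (border '')
j=15 s[j]='a': π[15]=0 (border '')
j=16 s[j]='a': π[16]=0 (border '')
j=17 s[j]='a': π[17]=0 (border '')
j=18 s[j]='b': π[18]=1 (border 'b')
j=19 s[j]='b': π[19]=2 (border 'bb')
j=20 s[j]='a': k: 2→1→0; π[20]=0 (border '')
j=21 s[j]='b': π[21]=1 (border 'b')
j=22 s[j]='b': π[22]=2 (border 'bb')
j=23 s[j]='b': π[23]=3 (border 'bbb')

[0, 1, 2, 0, 1, 2, 0, 1, 2, 0, 1, 0, 0, 0, 0, 0, 0, 0, 1, 2, 0, 1, 2, 3]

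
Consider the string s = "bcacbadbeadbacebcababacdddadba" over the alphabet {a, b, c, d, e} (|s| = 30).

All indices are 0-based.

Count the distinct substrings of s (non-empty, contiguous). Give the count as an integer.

sorted suffixes:
  #0 SA[0]=29  'a'
  #1 SA[1]=17  'ababacdddadba'
  #2 SA[2]=19  'abacdddadba'
  #3 SA[3]=2  'acbadbeadbacebcababacdddadba'
  #4 SA[4]=21  'acdddadba'
  #5 SA[5]=12  'acebcababacdddadba'
  #6 SA[6]=26  'adba'
  #7 SA[7]=9  'adbacebcababacdddadba'
  #8 SA[8]=5  'adbeadbacebcababacdddadba'
  #9 SA[9]=28  'ba'
  #10 SA[10]=18  'babacdddadba'
  #11 SA[11]=20  'bacdddadba'
  #12 SA[12]=11  'bacebcababacdddadba'
  #13 SA[13]=4  'badbeadbacebcababacdddadba'
  #14 SA[14]=15  'bcababacdddadba'
  #15 SA[15]=0  'bcacbadbeadbacebcababacdddadba'
  #16 SA[16]=7  'beadbacebcababacdddadba'
  #17 SA[17]=16  'cababacdddadba'
  #18 SA[18]=1  'cacbadbeadbacebcababacdddadba'
  #19 SA[19]=3  'cbadbeadbacebcababacdddadba'
  #20 SA[20]=22  'cdddadba'
  #21 SA[21]=13  'cebcababacdddadba'
  #22 SA[22]=25  'dadba'
  #23 SA[23]=27  'dba'
  #24 SA[24]=10  'dbacebcababacdddadba'
  #25 SA[25]=6  'dbeadbacebcababacdddadba'
  #26 SA[26]=24  'ddadba'
  #27 SA[27]=23  'dddadba'
  #28 SA[28]=8  'eadbacebcababacdddadba'
  #29 SA[29]=14  'ebcababacdddadba'

SA = [29, 17, 19, 2, 21, 12, 26, 9, 5, 28, 18, 20, 11, 4, 15, 0, 7, 16, 1, 3, 22, 13, 25, 27, 10, 6, 24, 23, 8, 14]
rank  pair      lcp
   1  s[29:],s[17:]  1  'a'
   2  s[17:],s[19:]  3  'aba'
   3  s[19:],s[2:]  1  'a'
   4  s[2:],s[21:]  2  'ac'
   5  s[21:],s[12:]  2  'ac'
   6  s[12:],s[26:]  1  'a'
   7  s[26:],s[9:]  4  'adba'
   8  s[9:],s[5:]  3  'adb'
   9  s[5:],s[28:]  0  ''
  10  s[28:],s[18:]  2  'ba'
  11  s[18:],s[20:]  2  'ba'
  12  s[20:],s[11:]  3  'bac'
  13  s[11:],s[4:]  2  'ba'
  14  s[4:],s[15:]  1  'b'
  15  s[15:],s[0:]  3  'bca'
  16  s[0:],s[7:]  1  'b'
  17  s[7:],s[16:]  0  ''
  18  s[16:],s[1:]  2  'ca'
  19  s[1:],s[3:]  1  'c'
  20  s[3:],s[22:]  1  'c'
  21  s[22:],s[13:]  1  'c'
  22  s[13:],s[25:]  0  ''
  23  s[25:],s[27:]  1  'd'
  24  s[27:],s[10:]  3  'dba'
  25  s[10:],s[6:]  2  'db'
  26  s[6:],s[24:]  1  'd'
  27  s[24:],s[23:]  2  'dd'
  28  s[23:],s[8:]  0  ''
  29  s[8:],s[14:]  1  'e'

n(n+1)/2 = 30·31/2 = 465
Σ LCP = 0 + 1 + 3 + 1 + 2 + 2 + 1 + 4 + 3 + 0 + 2 + 2 + 3 + 2 + 1 + 3 + 1 + 0 + 2 + 1 + 1 + 1 + 0 + 1 + 3 + 2 + 1 + 2 + 0 + 1 = 46
distinct = 465 − 46 = 419

419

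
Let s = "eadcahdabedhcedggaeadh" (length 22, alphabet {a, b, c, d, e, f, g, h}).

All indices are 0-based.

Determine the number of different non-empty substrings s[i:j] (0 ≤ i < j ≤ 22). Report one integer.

sorted suffixes:
  #0 SA[0]=7  'abedhcedggaeadh'
  #1 SA[1]=1  'adcahdabedhcedggaeadh'
  #2 SA[2]=19  'adh'
  #3 SA[3]=17  'aeadh'
  #4 SA[4]=4  'ahdabedhcedggaeadh'
  #5 SA[5]=8  'bedhcedggaeadh'
  #6 SA[6]=3  'cahdabedhcedggaeadh'
  #7 SA[7]=12  'cedggaeadh'
  #8 SA[8]=6  'dabedhcedggaeadh'
  #9 SA[9]=2  'dcahdabedhcedggaeadh'
  #10 SA[10]=14  'dggaeadh'
  #11 SA[11]=20  'dh'
  #12 SA[12]=10  'dhcedggaeadh'
  #13 SA[13]=0  'eadcahdabedhcedggaeadh'
  #14 SA[14]=18  'eadh'
  #15 SA[15]=13  'edggaeadh'
  #16 SA[16]=9  'edhcedggaeadh'
  #17 SA[17]=16  'gaeadh'
  #18 SA[18]=15  'ggaeadh'
  #19 SA[19]=21  'h'
  #20 SA[20]=11  'hcedggaeadh'
  #21 SA[21]=5  'hdabedhcedggaeadh'

SA = [7, 1, 19, 17, 4, 8, 3, 12, 6, 2, 14, 20, 10, 0, 18, 13, 9, 16, 15, 21, 11, 5]
rank  pair      lcp
   1  s[7:],s[1:]  1  'a'
   2  s[1:],s[19:]  2  'ad'
   3  s[19:],s[17:]  1  'a'
   4  s[17:],s[4:]  1  'a'
   5  s[4:],s[8:]  0  ''
   6  s[8:],s[3:]  0  ''
   7  s[3:],s[12:]  1  'c'
   8  s[12:],s[6:]  0  ''
   9  s[6:],s[2:]  1  'd'
  10  s[2:],s[14:]  1  'd'
  11  s[14:],s[20:]  1  'd'
  12  s[20:],s[10:]  2  'dh'
  13  s[10:],s[0:]  0  ''
  14  s[0:],s[18:]  3  'ead'
  15  s[18:],s[13:]  1  'e'
  16  s[13:],s[9:]  2  'ed'
  17  s[9:],s[16:]  0  ''
  18  s[16:],s[15:]  1  'g'
  19  s[15:],s[21:]  0  ''
  20  s[21:],s[11:]  1  'h'
  21  s[11:],s[5:]  1  'h'

n(n+1)/2 = 22·23/2 = 253
Σ LCP = 0 + 1 + 2 + 1 + 1 + 0 + 0 + 1 + 0 + 1 + 1 + 1 + 2 + 0 + 3 + 1 + 2 + 0 + 1 + 0 + 1 + 1 = 20
distinct = 253 − 20 = 233

233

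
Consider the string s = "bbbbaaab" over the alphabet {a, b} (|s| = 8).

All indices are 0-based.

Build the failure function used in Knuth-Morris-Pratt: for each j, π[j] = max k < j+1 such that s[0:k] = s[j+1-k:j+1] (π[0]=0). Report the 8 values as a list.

π[0] = 0
j=1 s[j]='b': π[1]=1 (border 'b')
j=2 s[j]='b': π[2]=2 (border 'bb')
j=3 s[j]='b': π[3]=3 (border 'bbb')
j=4 s[j]='a': k: 3→2→1→0; π[4]=0 (border '')
j=5 s[j]='a': π[5]=0 (border '')
j=6 s[j]='a': π[6]=0 (border '')
j=7 s[j]='b': π[7]=1 (border 'b')

[0, 1, 2, 3, 0, 0, 0, 1]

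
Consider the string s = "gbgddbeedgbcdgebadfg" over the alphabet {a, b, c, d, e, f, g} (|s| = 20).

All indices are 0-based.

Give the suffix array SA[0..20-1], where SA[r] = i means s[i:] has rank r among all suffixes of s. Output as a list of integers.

[16, 15, 10, 5, 1, 11, 4, 3, 17, 8, 12, 14, 7, 6, 18, 19, 9, 0, 2, 13]

rank | idx | suffix
   0 |  16 | adfg
   1 |  15 | badfg
   2 |  10 | bcdgebadfg
   3 |   5 | beedgbcdgebadfg
   4 |   1 | bgddbeedgbcdgebadfg
   5 |  11 | cdgebadfg
   6 |   4 | dbeedgbcdgebadfg
   7 |   3 | ddbeedgbcdgebadfg
   8 |  17 | dfg
   9 |   8 | dgbcdgebadfg
  10 |  12 | dgebadfg
  11 |  14 | ebadfg
  12 |   7 | edgbcdgebadfg
  13 |   6 | eedgbcdgebadfg
  14 |  18 | fg
  15 |  19 | g
  16 |   9 | gbcdgebadfg
  17 |   0 | gbgddbeedgbcdgebadfg
  18 |   2 | gddbeedgbcdgebadfg
  19 |  13 | gebadfg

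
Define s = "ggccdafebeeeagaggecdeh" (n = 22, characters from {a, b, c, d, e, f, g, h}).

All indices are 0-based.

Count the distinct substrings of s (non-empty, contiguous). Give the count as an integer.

rank→(start, suffix):
  0 → (5, 'afebeeeagaggecdeh')
  1 → (12, 'agaggecdeh')
  2 → (14, 'aggecdeh')
  3 → (8, 'beeeagaggecdeh')
  4 → (2, 'ccdafebeeeagaggecdeh')
  5 → (3, 'cdafebeeeagaggecdeh')
  6 → (18, 'cdeh')
  7 → (4, 'dafebeeeagaggecdeh')
  8 → (19, 'deh')
  9 → (11, 'eagaggecdeh')
  10 → (7, 'ebeeeagaggecdeh')
  11 → (17, 'ecdeh')
  12 → (10, 'eeagaggecdeh')
  13 → (9, 'eeeagaggecdeh')
  14 → (20, 'eh')
  15 → (6, 'febeeeagaggecdeh')
  16 → (13, 'gaggecdeh')
  17 → (1, 'gccdafebeeeagaggecdeh')
  18 → (16, 'gecdeh')
  19 → (0, 'ggccdafebeeeagaggecdeh')
  20 → (15, 'ggecdeh')
  21 → (21, 'h')

SA = [5, 12, 14, 8, 2, 3, 18, 4, 19, 11, 7, 17, 10, 9, 20, 6, 13, 1, 16, 0, 15, 21]
[i] adj suffixes → lcp
  [1] 5/12 → 1 ('a')
  [2] 12/14 → 2 ('ag')
  [3] 14/8 → 0 ('')
  [4] 8/2 → 0 ('')
  [5] 2/3 → 1 ('c')
  [6] 3/18 → 2 ('cd')
  [7] 18/4 → 0 ('')
  [8] 4/19 → 1 ('d')
  [9] 19/11 → 0 ('')
  [10] 11/7 → 1 ('e')
  [11] 7/17 → 1 ('e')
  [12] 17/10 → 1 ('e')
  [13] 10/9 → 2 ('ee')
  [14] 9/20 → 1 ('e')
  [15] 20/6 → 0 ('')
  [16] 6/13 → 0 ('')
  [17] 13/1 → 1 ('g')
  [18] 1/16 → 1 ('g')
  [19] 16/0 → 1 ('g')
  [20] 0/15 → 2 ('gg')
  [21] 15/21 → 0 ('')

n(n+1)/2 = 22·23/2 = 253
Σ LCP = 0 + 1 + 2 + 0 + 0 + 1 + 2 + 0 + 1 + 0 + 1 + 1 + 1 + 2 + 1 + 0 + 0 + 1 + 1 + 1 + 2 + 0 = 18
distinct = 253 − 18 = 235

235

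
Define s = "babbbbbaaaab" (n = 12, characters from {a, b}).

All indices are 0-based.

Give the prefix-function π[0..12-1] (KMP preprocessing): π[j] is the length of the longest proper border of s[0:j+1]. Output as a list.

π[0] = 0
j=1 s[j]='a': π[1]=0 (border '')
j=2 s[j]='b': π[2]=1 (border 'b')
j=3 s[j]='b': k: 1→0; π[3]=1 (border 'b')
j=4 s[j]='b': k: 1→0; π[4]=1 (border 'b')
j=5 s[j]='b': k: 1→0; π[5]=1 (border 'b')
j=6 s[j]='b': k: 1→0; π[6]=1 (border 'b')
j=7 s[j]='a': π[7]=2 (border 'ba')
j=8 s[j]='a': k: 2→0; π[8]=0 (border '')
j=9 s[j]='a': π[9]=0 (border '')
j=10 s[j]='a': π[10]=0 (border '')
j=11 s[j]='b': π[11]=1 (border 'b')

[0, 0, 1, 1, 1, 1, 1, 2, 0, 0, 0, 1]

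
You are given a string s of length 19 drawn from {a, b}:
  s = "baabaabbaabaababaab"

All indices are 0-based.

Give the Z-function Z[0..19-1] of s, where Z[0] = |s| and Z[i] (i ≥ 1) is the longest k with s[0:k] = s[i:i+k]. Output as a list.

[19, 0, 0, 4, 0, 0, 1, 7, 0, 0, 5, 0, 0, 2, 0, 4, 0, 0, 1]

Z[0]=19
i=1: fresh scan; Z[1]=0
i=2: fresh scan; Z[2]=0
i=3: fresh scan; Z[3]=4 scan→box=[3,7)
i=4: min(r-i=3, Z[1]=0)=0; Z[4]=0
i=5: min(r-i=2, Z[2]=0)=0; Z[5]=0
i=6: min(r-i=1, Z[3]=4)=1; Z[6]=1
i=7: fresh scan; Z[7]=7 scan→box=[7,14)
i=8: min(r-i=6, Z[1]=0)=0; Z[8]=0
i=9: min(r-i=5, Z[2]=0)=0; Z[9]=0
i=10: min(r-i=4, Z[3]=4)=4; Z[10]=5 scan→box=[10,15)
i=11: min(r-i=4, Z[1]=0)=0; Z[11]=0
i=12: min(r-i=3, Z[2]=0)=0; Z[12]=0
i=13: min(r-i=2, Z[3]=4)=2; Z[13]=2
i=14: min(r-i=1, Z[4]=0)=0; Z[14]=0
i=15: fresh scan; Z[15]=4 scan→box=[15,19)
i=16: min(r-i=3, Z[1]=0)=0; Z[16]=0
i=17: min(r-i=2, Z[2]=0)=0; Z[17]=0
i=18: min(r-i=1, Z[3]=4)=1; Z[18]=1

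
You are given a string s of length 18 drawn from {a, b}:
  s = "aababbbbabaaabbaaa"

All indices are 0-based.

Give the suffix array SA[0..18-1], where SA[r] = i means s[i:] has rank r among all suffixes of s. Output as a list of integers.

sorted suffixes:
  #0 SA[0]=17  'a'
  #1 SA[1]=16  'aa'
  #2 SA[2]=15  'aaa'
  #3 SA[3]=10  'aaabbaaa'
  #4 SA[4]=0  'aababbbbabaaabbaaa'
  #5 SA[5]=11  'aabbaaa'
  #6 SA[6]=8  'abaaabbaaa'
  #7 SA[7]=1  'ababbbbabaaabbaaa'
  #8 SA[8]=12  'abbaaa'
  #9 SA[9]=3  'abbbbabaaabbaaa'
  #10 SA[10]=14  'baaa'
  #11 SA[11]=9  'baaabbaaa'
  #12 SA[12]=7  'babaaabbaaa'
  #13 SA[13]=2  'babbbbabaaabbaaa'
  #14 SA[14]=13  'bbaaa'
  #15 SA[15]=6  'bbabaaabbaaa'
  #16 SA[16]=5  'bbbabaaabbaaa'
  #17 SA[17]=4  'bbbbabaaabbaaa'

[17, 16, 15, 10, 0, 11, 8, 1, 12, 3, 14, 9, 7, 2, 13, 6, 5, 4]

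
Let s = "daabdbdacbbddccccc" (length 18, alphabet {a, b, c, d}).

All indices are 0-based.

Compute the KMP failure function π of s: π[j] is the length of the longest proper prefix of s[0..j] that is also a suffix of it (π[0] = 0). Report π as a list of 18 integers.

π[0] = 0
j=1 s[j]='a': π[1]=0 (border '')
j=2 s[j]='a': π[2]=0 (border '')
j=3 s[j]='b': π[3]=0 (border '')
j=4 s[j]='d': π[4]=1 (border 'd')
j=5 s[j]='b': k: 1→0; π[5]=0 (border '')
j=6 s[j]='d': π[6]=1 (border 'd')
j=7 s[j]='a': π[7]=2 (border 'da')
j=8 s[j]='c': k: 2→0; π[8]=0 (border '')
j=9 s[j]='b': π[9]=0 (border '')
j=10 s[j]='b': π[10]=0 (border '')
j=11 s[j]='d': π[11]=1 (border 'd')
j=12 s[j]='d': k: 1→0; π[12]=1 (border 'd')
j=13 s[j]='c': k: 1→0; π[13]=0 (border '')
j=14 s[j]='c': π[14]=0 (border '')
j=15 s[j]='c': π[15]=0 (border '')
j=16 s[j]='c': π[16]=0 (border '')
j=17 s[j]='c': π[17]=0 (border '')

[0, 0, 0, 0, 1, 0, 1, 2, 0, 0, 0, 1, 1, 0, 0, 0, 0, 0]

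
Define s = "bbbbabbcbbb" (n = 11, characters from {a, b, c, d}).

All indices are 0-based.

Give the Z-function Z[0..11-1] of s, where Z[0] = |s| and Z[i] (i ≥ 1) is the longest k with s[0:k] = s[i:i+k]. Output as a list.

[11, 3, 2, 1, 0, 2, 1, 0, 3, 2, 1]

Z[0]=11
i=1: fresh scan; Z[1]=3 grow→box=[1,4)
i=2: min(r-i=2, Z[1]=3)=2; Z[2]=2
i=3: min(r-i=1, Z[2]=2)=1; Z[3]=1
i=4: fresh scan; Z[4]=0
i=5: fresh scan; Z[5]=2 grow→box=[5,7)
i=6: min(r-i=1, Z[1]=3)=1; Z[6]=1
i=7: fresh scan; Z[7]=0
i=8: fresh scan; Z[8]=3 grow→box=[8,11)
i=9: min(r-i=2, Z[1]=3)=2; Z[9]=2
i=10: min(r-i=1, Z[2]=2)=1; Z[10]=1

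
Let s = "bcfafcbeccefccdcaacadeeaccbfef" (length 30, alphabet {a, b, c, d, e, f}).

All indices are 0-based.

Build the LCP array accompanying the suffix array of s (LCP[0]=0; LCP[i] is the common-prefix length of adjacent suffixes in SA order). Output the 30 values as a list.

[0, 1, 2, 1, 1, 0, 1, 1, 0, 2, 1, 2, 1, 2, 2, 1, 1, 1, 0, 1, 0, 1, 1, 1, 2, 0, 1, 1, 2, 1]

rank→(start, suffix):
  0 → (16, 'aacadeeaccbfef')
  1 → (17, 'acadeeaccbfef')
  2 → (23, 'accbfef')
  3 → (19, 'adeeaccbfef')
  4 → (3, 'afcbeccefccdcaacadeeaccbfef')
  5 → (0, 'bcfafcbeccefccdcaacadeeaccbfef')
  6 → (6, 'beccefccdcaacadeeaccbfef')
  7 → (26, 'bfef')
  8 → (15, 'caacadeeaccbfef')
  9 → (18, 'cadeeaccbfef')
  10 → (5, 'cbeccefccdcaacadeeaccbfef')
  11 → (25, 'cbfef')
  12 → (24, 'ccbfef')
  13 → (12, 'ccdcaacadeeaccbfef')
  14 → (8, 'ccefccdcaacadeeaccbfef')
  15 → (13, 'cdcaacadeeaccbfef')
  16 → (9, 'cefccdcaacadeeaccbfef')
  17 → (1, 'cfafcbeccefccdcaacadeeaccbfef')
  18 → (14, 'dcaacadeeaccbfef')
  19 → (20, 'deeaccbfef')
  20 → (22, 'eaccbfef')
  21 → (7, 'eccefccdcaacadeeaccbfef')
  22 → (21, 'eeaccbfef')
  23 → (28, 'ef')
  24 → (10, 'efccdcaacadeeaccbfef')
  25 → (29, 'f')
  26 → (2, 'fafcbeccefccdcaacadeeaccbfef')
  27 → (4, 'fcbeccefccdcaacadeeaccbfef')
  28 → (11, 'fccdcaacadeeaccbfef')
  29 → (27, 'fef')

SA = [16, 17, 23, 19, 3, 0, 6, 26, 15, 18, 5, 25, 24, 12, 8, 13, 9, 1, 14, 20, 22, 7, 21, 28, 10, 29, 2, 4, 11, 27]
i: (SA[i-1],SA[i]) lcp shared
  1: (16,17) 1 'a'
  2: (17,23) 2 'ac'
  3: (23,19) 1 'a'
  4: (19,3) 1 'a'
  5: (3,0) 0 ''
  6: (0,6) 1 'b'
  7: (6,26) 1 'b'
  8: (26,15) 0 ''
  9: (15,18) 2 'ca'
  10: (18,5) 1 'c'
  11: (5,25) 2 'cb'
  12: (25,24) 1 'c'
  13: (24,12) 2 'cc'
  14: (12,8) 2 'cc'
  15: (8,13) 1 'c'
  16: (13,9) 1 'c'
  17: (9,1) 1 'c'
  18: (1,14) 0 ''
  19: (14,20) 1 'd'
  20: (20,22) 0 ''
  21: (22,7) 1 'e'
  22: (7,21) 1 'e'
  23: (21,28) 1 'e'
  24: (28,10) 2 'ef'
  25: (10,29) 0 ''
  26: (29,2) 1 'f'
  27: (2,4) 1 'f'
  28: (4,11) 2 'fc'
  29: (11,27) 1 'f'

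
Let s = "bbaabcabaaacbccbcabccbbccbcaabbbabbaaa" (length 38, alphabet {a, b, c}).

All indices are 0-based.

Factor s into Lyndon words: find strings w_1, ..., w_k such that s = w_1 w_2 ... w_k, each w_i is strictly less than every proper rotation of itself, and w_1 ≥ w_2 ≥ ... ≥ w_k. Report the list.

["b", "b", "aabcab", "aaacbccbcabccbbccbcaabbbabb", "a", "a", "a"]

emit factor 1: 'b' (i=0, period=1)
emit factor 2: 'b' (i=1, period=1)
emit factor 3: 'aabcab' (i=2, period=6)
emit factor 4: 'aaacbccbcabccbbccbcaabbbabb' (i=8, period=27)
emit factor 5: 'a' (i=35, period=1)
emit factor 6: 'a' (i=36, period=1)
emit factor 7: 'a' (i=37, period=1)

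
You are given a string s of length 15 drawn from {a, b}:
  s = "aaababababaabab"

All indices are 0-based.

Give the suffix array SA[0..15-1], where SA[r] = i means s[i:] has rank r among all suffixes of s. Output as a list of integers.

[0, 10, 1, 13, 8, 11, 6, 4, 2, 14, 9, 12, 7, 5, 3]

sorted suffixes:
  #0 SA[0]=0  'aaababababaabab'
  #1 SA[1]=10  'aabab'
  #2 SA[2]=1  'aababababaabab'
  #3 SA[3]=13  'ab'
  #4 SA[4]=8  'abaabab'
  #5 SA[5]=11  'abab'
  #6 SA[6]=6  'ababaabab'
  #7 SA[7]=4  'abababaabab'
  #8 SA[8]=2  'ababababaabab'
  #9 SA[9]=14  'b'
  #10 SA[10]=9  'baabab'
  #11 SA[11]=12  'bab'
  #12 SA[12]=7  'babaabab'
  #13 SA[13]=5  'bababaabab'
  #14 SA[14]=3  'babababaabab'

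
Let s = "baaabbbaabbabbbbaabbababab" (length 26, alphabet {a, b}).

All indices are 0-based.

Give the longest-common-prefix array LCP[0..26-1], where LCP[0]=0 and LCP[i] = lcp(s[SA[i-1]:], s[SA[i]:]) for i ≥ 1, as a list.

rank→(start, suffix):
  0 → (1, 'aaabbbaabbabbbbaabbababab')
  1 → (16, 'aabbababab')
  2 → (7, 'aabbabbbbaabbababab')
  3 → (2, 'aabbbaabbabbbbaabbababab')
  4 → (24, 'ab')
  5 → (22, 'abab')
  6 → (20, 'ababab')
  7 → (17, 'abbababab')
  8 → (8, 'abbabbbbaabbababab')
  9 → (3, 'abbbaabbabbbbaabbababab')
  10 → (11, 'abbbbaabbababab')
  11 → (25, 'b')
  12 → (0, 'baaabbbaabbabbbbaabbababab')
  13 → (15, 'baabbababab')
  14 → (6, 'baabbabbbbaabbababab')
  15 → (23, 'bab')
  16 → (21, 'babab')
  17 → (19, 'bababab')
  18 → (10, 'babbbbaabbababab')
  19 → (14, 'bbaabbababab')
  20 → (5, 'bbaabbabbbbaabbababab')
  21 → (18, 'bbababab')
  22 → (9, 'bbabbbbaabbababab')
  23 → (13, 'bbbaabbababab')
  24 → (4, 'bbbaabbabbbbaabbababab')
  25 → (12, 'bbbbaabbababab')

SA = [1, 16, 7, 2, 24, 22, 20, 17, 8, 3, 11, 25, 0, 15, 6, 23, 21, 19, 10, 14, 5, 18, 9, 13, 4, 12]
[i] adj suffixes → lcp
  [1] 1/16 → 2 ('aa')
  [2] 16/7 → 6 ('aabbab')
  [3] 7/2 → 4 ('aabb')
  [4] 2/24 → 1 ('a')
  [5] 24/22 → 2 ('ab')
  [6] 22/20 → 4 ('abab')
  [7] 20/17 → 2 ('ab')
  [8] 17/8 → 5 ('abbab')
  [9] 8/3 → 3 ('abb')
  [10] 3/11 → 4 ('abbb')
  [11] 11/25 → 0 ('')
  [12] 25/0 → 1 ('b')
  [13] 0/15 → 3 ('baa')
  [14] 15/6 → 7 ('baabbab')
  [15] 6/23 → 2 ('ba')
  [16] 23/21 → 3 ('bab')
  [17] 21/19 → 5 ('babab')
  [18] 19/10 → 3 ('bab')
  [19] 10/14 → 1 ('b')
  [20] 14/5 → 8 ('bbaabbab')
  [21] 5/18 → 3 ('bba')
  [22] 18/9 → 4 ('bbab')
  [23] 9/13 → 2 ('bb')
  [24] 13/4 → 9 ('bbbaabbab')
  [25] 4/12 → 3 ('bbb')

[0, 2, 6, 4, 1, 2, 4, 2, 5, 3, 4, 0, 1, 3, 7, 2, 3, 5, 3, 1, 8, 3, 4, 2, 9, 3]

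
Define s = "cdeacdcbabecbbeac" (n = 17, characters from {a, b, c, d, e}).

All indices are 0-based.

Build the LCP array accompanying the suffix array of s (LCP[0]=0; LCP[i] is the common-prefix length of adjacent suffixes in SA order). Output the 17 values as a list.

[0, 1, 2, 0, 1, 1, 2, 0, 1, 2, 1, 2, 0, 1, 0, 3, 1]

rank→(start, suffix):
  0 → (8, 'abecbbeac')
  1 → (15, 'ac')
  2 → (3, 'acdcbabecbbeac')
  3 → (7, 'babecbbeac')
  4 → (12, 'bbeac')
  5 → (13, 'beac')
  6 → (9, 'becbbeac')
  7 → (16, 'c')
  8 → (6, 'cbabecbbeac')
  9 → (11, 'cbbeac')
  10 → (4, 'cdcbabecbbeac')
  11 → (0, 'cdeacdcbabecbbeac')
  12 → (5, 'dcbabecbbeac')
  13 → (1, 'deacdcbabecbbeac')
  14 → (14, 'eac')
  15 → (2, 'eacdcbabecbbeac')
  16 → (10, 'ecbbeac')

SA = [8, 15, 3, 7, 12, 13, 9, 16, 6, 11, 4, 0, 5, 1, 14, 2, 10]
rank  pair      lcp
   1  s[8:],s[15:]  1  'a'
   2  s[15:],s[3:]  2  'ac'
   3  s[3:],s[7:]  0  ''
   4  s[7:],s[12:]  1  'b'
   5  s[12:],s[13:]  1  'b'
   6  s[13:],s[9:]  2  'be'
   7  s[9:],s[16:]  0  ''
   8  s[16:],s[6:]  1  'c'
   9  s[6:],s[11:]  2  'cb'
  10  s[11:],s[4:]  1  'c'
  11  s[4:],s[0:]  2  'cd'
  12  s[0:],s[5:]  0  ''
  13  s[5:],s[1:]  1  'd'
  14  s[1:],s[14:]  0  ''
  15  s[14:],s[2:]  3  'eac'
  16  s[2:],s[10:]  1  'e'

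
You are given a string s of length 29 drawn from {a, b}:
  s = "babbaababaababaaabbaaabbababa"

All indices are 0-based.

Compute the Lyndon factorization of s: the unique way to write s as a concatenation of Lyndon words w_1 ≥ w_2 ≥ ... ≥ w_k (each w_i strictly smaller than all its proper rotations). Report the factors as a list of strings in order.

["b", "abb", "aabab", "aabab", "aaabbaaabbabab", "a"]

emit factor 1: 'b' (i=0, period=1)
emit factor 2: 'abb' (i=1, period=3)
emit factor 3: 'aabab' (i=4, period=5)
emit factor 4: 'aabab' (i=9, period=5)
emit factor 5: 'aaabbaaabbabab' (i=14, period=14)
emit factor 6: 'a' (i=28, period=1)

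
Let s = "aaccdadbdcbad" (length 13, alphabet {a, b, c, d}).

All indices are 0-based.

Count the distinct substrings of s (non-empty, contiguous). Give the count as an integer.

rank | idx | suffix
   0 |   0 | aaccdadbdcbad
   1 |   1 | accdadbdcbad
   2 |  11 | ad
   3 |   5 | adbdcbad
   4 |  10 | bad
   5 |   7 | bdcbad
   6 |   9 | cbad
   7 |   2 | ccdadbdcbad
   8 |   3 | cdadbdcbad
   9 |  12 | d
  10 |   4 | dadbdcbad
  11 |   6 | dbdcbad
  12 |   8 | dcbad

SA = [0, 1, 11, 5, 10, 7, 9, 2, 3, 12, 4, 6, 8]
i: (SA[i-1],SA[i]) lcp shared
  1: (0,1) 1 'a'
  2: (1,11) 1 'a'
  3: (11,5) 2 'ad'
  4: (5,10) 0 ''
  5: (10,7) 1 'b'
  6: (7,9) 0 ''
  7: (9,2) 1 'c'
  8: (2,3) 1 'c'
  9: (3,12) 0 ''
  10: (12,4) 1 'd'
  11: (4,6) 1 'd'
  12: (6,8) 1 'd'

n(n+1)/2 = 13·14/2 = 91
Σ LCP = 0 + 1 + 1 + 2 + 0 + 1 + 0 + 1 + 1 + 0 + 1 + 1 + 1 = 10
distinct = 91 − 10 = 81

81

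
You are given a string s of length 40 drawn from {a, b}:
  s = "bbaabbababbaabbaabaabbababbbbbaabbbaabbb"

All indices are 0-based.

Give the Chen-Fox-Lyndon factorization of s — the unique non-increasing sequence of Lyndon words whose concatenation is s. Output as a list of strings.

emit factor 1: 'b' (i=0, period=1)
emit factor 2: 'b' (i=1, period=1)
emit factor 3: 'aabbababb' (i=2, period=9)
emit factor 4: 'aabb' (i=11, period=4)
emit factor 5: 'aabaabbababbbbbaabbbaabbb' (i=15, period=25)

["b", "b", "aabbababb", "aabb", "aabaabbababbbbbaabbbaabbb"]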